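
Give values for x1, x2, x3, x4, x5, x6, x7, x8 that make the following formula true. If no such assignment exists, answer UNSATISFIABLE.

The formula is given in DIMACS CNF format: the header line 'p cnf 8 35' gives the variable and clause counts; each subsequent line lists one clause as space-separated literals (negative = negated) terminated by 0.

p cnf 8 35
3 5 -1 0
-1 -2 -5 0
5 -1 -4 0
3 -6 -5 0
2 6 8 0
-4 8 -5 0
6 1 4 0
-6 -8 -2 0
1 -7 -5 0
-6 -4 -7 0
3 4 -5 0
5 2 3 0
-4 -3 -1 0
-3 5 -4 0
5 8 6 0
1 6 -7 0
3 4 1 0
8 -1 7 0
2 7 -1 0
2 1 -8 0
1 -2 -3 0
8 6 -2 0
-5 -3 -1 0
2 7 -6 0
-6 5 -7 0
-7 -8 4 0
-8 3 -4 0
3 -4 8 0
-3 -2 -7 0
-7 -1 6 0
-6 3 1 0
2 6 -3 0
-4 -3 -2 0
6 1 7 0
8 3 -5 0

Case x3 = True:
Case x4 = False:
Case x6 = False:
The clause (x1) is unit, so x1 = True.
The clause (¬x5) is unit, so x5 = False.
The clause (x8) is unit, so x8 = True.
The clause (¬x7) is unit, so x7 = False.
The clause (x2) is unit, so x2 = True.
Every clause now holds.

x1: True; x2: True; x3: True; x4: False; x5: False; x6: False; x7: False; x8: True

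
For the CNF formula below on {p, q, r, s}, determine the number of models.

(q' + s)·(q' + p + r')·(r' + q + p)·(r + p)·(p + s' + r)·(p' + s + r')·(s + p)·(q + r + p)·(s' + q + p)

5

There are 2^4 = 16 truth assignments over (p, q, r, s).
Check each against the 9 clauses (columns in the order p, q, r, s):
  F F F F  ✗ fails (r + p)
  F F F T  ✗ fails (r + p)
  F F T F  ✗ fails (r' + q + p)
  F F T T  ✗ fails (r' + q + p)
  F T F F  ✗ fails (q' + s)
  F T F T  ✗ fails (r + p)
  F T T F  ✗ fails (q' + s)
  F T T T  ✗ fails (q' + p + r')
  T F F F  ✓ satisfies all
  T F F T  ✓ satisfies all
  T F T F  ✗ fails (p' + s + r')
  T F T T  ✓ satisfies all
  T T F F  ✗ fails (q' + s)
  T T F T  ✓ satisfies all
  T T T F  ✗ fails (q' + s)
  T T T T  ✓ satisfies all
5 of the 16 rows are models.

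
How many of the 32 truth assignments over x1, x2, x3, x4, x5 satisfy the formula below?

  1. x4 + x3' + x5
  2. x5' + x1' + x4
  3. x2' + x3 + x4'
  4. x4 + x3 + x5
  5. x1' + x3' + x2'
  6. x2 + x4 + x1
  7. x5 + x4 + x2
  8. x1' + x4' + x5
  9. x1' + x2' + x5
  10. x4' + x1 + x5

7

There are 2^5 = 32 truth assignments over (x1, x2, x3, x4, x5).
Split on x2. With x2 = 1, the clauses containing x2 are satisfied and x2' drops from the rest; 3 of the 2^4 = 16 assignments to the other variables satisfy what remains.
With x2 = 0, by the same count on the reduced clause set, 4 assignments work.
(One model: x1=F, x2=F, x3=F, x4=T, x5=T.)
Total: 3 + 4 = 7.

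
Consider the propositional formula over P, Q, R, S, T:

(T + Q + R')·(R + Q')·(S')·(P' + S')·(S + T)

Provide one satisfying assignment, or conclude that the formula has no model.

P: 1; Q: 1; R: 1; S: 0; T: 1

From the singleton clause (S'), S = 0.
From the singleton clause (T), T = 1.
Suppose R = 1.
Every clause is now satisfied; P, Q are unconstrained.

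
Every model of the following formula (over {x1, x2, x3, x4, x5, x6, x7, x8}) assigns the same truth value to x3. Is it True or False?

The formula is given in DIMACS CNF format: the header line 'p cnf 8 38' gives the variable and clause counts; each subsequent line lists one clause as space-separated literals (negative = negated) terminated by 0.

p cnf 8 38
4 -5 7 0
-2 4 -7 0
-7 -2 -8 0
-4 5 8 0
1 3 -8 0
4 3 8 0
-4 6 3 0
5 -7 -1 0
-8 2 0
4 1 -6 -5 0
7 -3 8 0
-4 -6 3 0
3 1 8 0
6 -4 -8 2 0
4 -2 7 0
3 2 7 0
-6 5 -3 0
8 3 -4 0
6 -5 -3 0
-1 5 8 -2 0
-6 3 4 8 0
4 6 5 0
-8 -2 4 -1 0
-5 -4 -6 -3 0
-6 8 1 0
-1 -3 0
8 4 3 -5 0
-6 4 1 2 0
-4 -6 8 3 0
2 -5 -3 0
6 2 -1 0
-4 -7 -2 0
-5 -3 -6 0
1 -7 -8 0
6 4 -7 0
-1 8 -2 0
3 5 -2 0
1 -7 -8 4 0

Suppose x3 = False.
Case x1 = True:
Case x4 = True:
From the singleton clause (x6), x6 = True.
Now (¬x6) is unsatisfied and unit — conflict.
That branch fails; take x4 = False instead.
From the singleton clause (x8), x8 = True.
From the singleton clause (x2), x2 = True.
Now (¬x2) is unsatisfied and unit — conflict.
Neither x4 = True nor x4 = False works.
That branch fails; take x1 = False instead.
From the singleton clause (¬x8), x8 = False.
Now (x8) is unsatisfied and unit — conflict.
Neither x1 = True nor x1 = False works.
So every satisfying assignment has x3 = True.

True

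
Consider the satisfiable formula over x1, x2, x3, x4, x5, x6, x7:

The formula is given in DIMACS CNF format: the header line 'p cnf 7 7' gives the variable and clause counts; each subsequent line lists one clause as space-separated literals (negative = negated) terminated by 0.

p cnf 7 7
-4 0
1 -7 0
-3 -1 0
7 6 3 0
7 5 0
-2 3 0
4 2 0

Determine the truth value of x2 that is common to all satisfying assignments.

Suppose x2 = False.
The clause (¬x4) is unit, so x4 = False.
But (x4) is also a unit clause — contradiction.
So every satisfying assignment has x2 = True.

True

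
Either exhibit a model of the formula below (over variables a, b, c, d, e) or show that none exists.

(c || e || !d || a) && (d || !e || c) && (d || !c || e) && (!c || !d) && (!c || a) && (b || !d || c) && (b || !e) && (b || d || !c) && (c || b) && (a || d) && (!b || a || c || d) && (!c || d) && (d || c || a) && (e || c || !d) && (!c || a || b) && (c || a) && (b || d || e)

Try c = false.
The clause (b) is unit, so b = true.
The clause (a) is unit, so a = true.
Try d = false.
The clause (!e) is unit, so e = false.
All clauses are satisfied.

a ↦ true,  b ↦ true,  c ↦ false,  d ↦ false,  e ↦ false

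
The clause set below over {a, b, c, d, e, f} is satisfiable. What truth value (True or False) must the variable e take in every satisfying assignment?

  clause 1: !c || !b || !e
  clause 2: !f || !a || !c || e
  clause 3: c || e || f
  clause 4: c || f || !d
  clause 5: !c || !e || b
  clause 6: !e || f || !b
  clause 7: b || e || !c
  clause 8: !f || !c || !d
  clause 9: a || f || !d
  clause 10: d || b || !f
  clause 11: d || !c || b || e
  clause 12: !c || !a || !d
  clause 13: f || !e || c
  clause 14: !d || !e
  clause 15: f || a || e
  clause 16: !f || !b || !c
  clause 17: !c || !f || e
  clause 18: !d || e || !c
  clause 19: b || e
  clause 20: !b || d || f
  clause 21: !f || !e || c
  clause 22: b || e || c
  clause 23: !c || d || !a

False

Suppose e = true.
Unit clause (!d) forces d = false.
Suppose c = false.
Unit clause (f) forces f = true.
But (!f) is also a unit clause — contradiction.
Backtrack on c: now try c = true.
Unit clause (!b) forces b = false.
But (b) is also a unit clause — contradiction.
Neither c = true nor c = false works.
So every satisfying assignment has e = False.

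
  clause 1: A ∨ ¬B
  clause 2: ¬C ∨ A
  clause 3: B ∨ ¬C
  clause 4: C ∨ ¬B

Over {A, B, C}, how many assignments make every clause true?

There are 2^3 = 8 truth assignments over (A, B, C).
Split on B. With B = True, the clauses containing B are satisfied and ¬B drops from the rest; 1 of the 2^2 = 4 assignments to the other variables satisfy what remains.
With B = False, by the same count on the reduced clause set, 2 assignments work.
(One model: A=F, B=F, C=F.)
Total: 1 + 2 = 3.

3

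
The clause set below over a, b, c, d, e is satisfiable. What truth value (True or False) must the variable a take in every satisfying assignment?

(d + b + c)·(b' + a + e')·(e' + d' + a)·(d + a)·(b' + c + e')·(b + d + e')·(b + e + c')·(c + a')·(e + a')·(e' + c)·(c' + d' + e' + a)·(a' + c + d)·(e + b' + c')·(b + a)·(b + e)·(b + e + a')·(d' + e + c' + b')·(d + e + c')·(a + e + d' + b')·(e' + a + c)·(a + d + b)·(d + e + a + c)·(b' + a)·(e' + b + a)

Suppose a = 0.
Unit clause (d) forces d = 1.
Unit clause (e') forces e = 0.
Unit clause (b) forces b = 1.
But (b') is also a unit clause — contradiction.
So every satisfying assignment has a = True.

True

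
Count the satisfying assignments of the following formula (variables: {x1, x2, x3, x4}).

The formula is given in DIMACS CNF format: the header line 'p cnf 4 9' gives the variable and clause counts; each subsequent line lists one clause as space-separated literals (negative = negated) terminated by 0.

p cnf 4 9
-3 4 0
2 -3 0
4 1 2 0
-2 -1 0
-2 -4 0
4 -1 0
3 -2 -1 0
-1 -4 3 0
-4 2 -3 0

There are 2^4 = 16 truth assignments over (x1, x2, x3, x4).
Check each against the 9 clauses (columns in the order x1, x2, x3, x4):
  F F F F  ✗ fails (x4 ∨ x1 ∨ x2)
  F F F T  ✓ satisfies all
  F F T F  ✗ fails (¬x3 ∨ x4)
  F F T T  ✗ fails (x2 ∨ ¬x3)
  F T F F  ✓ satisfies all
  F T F T  ✗ fails (¬x2 ∨ ¬x4)
  F T T F  ✗ fails (¬x3 ∨ x4)
  F T T T  ✗ fails (¬x2 ∨ ¬x4)
  T F F F  ✗ fails (x4 ∨ ¬x1)
  T F F T  ✗ fails (¬x1 ∨ ¬x4 ∨ x3)
  T F T F  ✗ fails (¬x3 ∨ x4)
  T F T T  ✗ fails (x2 ∨ ¬x3)
  T T F F  ✗ fails (¬x2 ∨ ¬x1)
  T T F T  ✗ fails (¬x2 ∨ ¬x1)
  T T T F  ✗ fails (¬x3 ∨ x4)
  T T T T  ✗ fails (¬x2 ∨ ¬x1)
2 of the 16 rows are models.

2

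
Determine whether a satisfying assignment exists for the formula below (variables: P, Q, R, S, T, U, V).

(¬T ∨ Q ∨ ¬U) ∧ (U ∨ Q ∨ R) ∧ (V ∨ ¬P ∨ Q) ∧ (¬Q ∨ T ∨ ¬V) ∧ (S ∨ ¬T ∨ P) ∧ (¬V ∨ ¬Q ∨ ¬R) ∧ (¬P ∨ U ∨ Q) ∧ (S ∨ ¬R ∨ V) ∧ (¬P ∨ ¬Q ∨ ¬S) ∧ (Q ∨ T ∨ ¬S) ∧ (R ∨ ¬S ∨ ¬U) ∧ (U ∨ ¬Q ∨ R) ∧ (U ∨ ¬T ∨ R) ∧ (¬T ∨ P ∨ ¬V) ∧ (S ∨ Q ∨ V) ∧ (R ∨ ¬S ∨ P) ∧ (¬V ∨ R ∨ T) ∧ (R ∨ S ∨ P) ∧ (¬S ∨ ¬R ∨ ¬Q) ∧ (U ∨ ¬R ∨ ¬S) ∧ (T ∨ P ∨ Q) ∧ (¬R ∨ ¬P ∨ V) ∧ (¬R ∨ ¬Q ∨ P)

Try T = False.
Try Q = False.
From the singleton clause (¬S), S = False.
From the singleton clause (V), V = True.
From the singleton clause (R), R = True.
From the singleton clause (P), P = True.
From the singleton clause (U), U = True.
This assignment satisfies each clause.
A satisfying assignment: P: True, Q: False, R: True, S: False, T: False, U: True, V: True.

Yes, satisfiable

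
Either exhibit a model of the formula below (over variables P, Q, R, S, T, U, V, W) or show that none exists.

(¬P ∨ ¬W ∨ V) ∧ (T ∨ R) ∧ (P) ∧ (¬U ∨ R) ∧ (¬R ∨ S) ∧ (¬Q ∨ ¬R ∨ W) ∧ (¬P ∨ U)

The clause (P) is unit, so P = True.
The clause (U) is unit, so U = True.
The clause (R) is unit, so R = True.
The clause (S) is unit, so S = True.
Branch on W: set W = True.
The clause (V) is unit, so V = True.
All clauses hold; Q, T can take either value.

P ↦ True; Q ↦ False; R ↦ True; S ↦ True; T ↦ True; U ↦ True; V ↦ True; W ↦ True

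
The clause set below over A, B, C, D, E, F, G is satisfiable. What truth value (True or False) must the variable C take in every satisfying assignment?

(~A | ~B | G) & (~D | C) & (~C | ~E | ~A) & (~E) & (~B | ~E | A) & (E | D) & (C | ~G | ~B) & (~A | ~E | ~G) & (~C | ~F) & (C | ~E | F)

Suppose C = 0.
The clause (~D) is unit, so D = 0.
The clause (~E) is unit, so E = 0.
That conflicts with the unit clause (E).
So every satisfying assignment has C = True.

True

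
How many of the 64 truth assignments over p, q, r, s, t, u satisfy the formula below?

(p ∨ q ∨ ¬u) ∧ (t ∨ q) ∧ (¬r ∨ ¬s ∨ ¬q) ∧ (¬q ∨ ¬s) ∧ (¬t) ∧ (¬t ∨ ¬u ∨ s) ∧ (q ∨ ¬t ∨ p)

There are 2^6 = 64 truth assignments over (p, q, r, s, t, u).
Split on p. With p = True, the clauses containing p are satisfied and ¬p drops from the rest; 4 of the 2^5 = 32 assignments to the other variables satisfy what remains.
With p = False, by the same count on the reduced clause set, 4 assignments work.
Total: 4 + 4 = 8.

8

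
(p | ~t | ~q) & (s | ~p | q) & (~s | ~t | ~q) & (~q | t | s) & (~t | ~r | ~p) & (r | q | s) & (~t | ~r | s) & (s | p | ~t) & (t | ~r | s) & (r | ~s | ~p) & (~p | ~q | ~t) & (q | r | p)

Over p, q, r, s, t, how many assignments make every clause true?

There are 2^5 = 32 truth assignments over (p, q, r, s, t).
Split on t. With t = 1, the clauses containing t are satisfied and ~t drops from the rest; 1 of the 2^4 = 16 assignments to the other variables satisfy what remains.
With t = 0, by the same count on the reduced clause set, 5 assignments work.
(One model: p=F, q=F, r=T, s=T, t=F.)
Total: 1 + 5 = 6.

6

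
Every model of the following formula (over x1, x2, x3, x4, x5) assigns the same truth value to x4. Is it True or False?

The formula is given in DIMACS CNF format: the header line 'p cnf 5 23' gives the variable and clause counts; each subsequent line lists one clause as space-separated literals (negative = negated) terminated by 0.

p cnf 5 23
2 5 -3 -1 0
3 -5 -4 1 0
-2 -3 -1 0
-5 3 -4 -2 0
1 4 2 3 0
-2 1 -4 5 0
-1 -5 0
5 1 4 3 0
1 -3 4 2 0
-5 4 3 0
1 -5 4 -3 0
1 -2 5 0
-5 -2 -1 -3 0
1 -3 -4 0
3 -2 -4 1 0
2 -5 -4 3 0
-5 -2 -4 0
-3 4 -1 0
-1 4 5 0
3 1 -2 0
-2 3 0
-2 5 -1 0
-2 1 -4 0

True

Suppose x4 = False.
Try x1 = False.
Try x2 = True.
From the singleton clause (x5), x5 = True.
From the singleton clause (x3), x3 = True.
Now (¬x3) is unsatisfied and unit — conflict.
That branch fails; take x2 = False instead.
From the singleton clause (x3), x3 = True.
Now (¬x3) is unsatisfied and unit — conflict.
Both values of x2 lead to a conflict.
That branch fails; take x1 = True instead.
From the singleton clause (¬x5), x5 = False.
Now (x5) is unsatisfied and unit — conflict.
Both values of x1 lead to a conflict.
So every satisfying assignment has x4 = True.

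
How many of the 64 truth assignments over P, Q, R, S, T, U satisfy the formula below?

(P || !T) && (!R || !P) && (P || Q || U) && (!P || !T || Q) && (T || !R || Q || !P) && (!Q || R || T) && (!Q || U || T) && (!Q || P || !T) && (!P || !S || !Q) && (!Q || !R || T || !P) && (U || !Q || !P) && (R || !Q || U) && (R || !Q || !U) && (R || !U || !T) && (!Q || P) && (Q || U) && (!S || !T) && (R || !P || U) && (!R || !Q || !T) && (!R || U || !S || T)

There are 2^6 = 64 truth assignments over (P, Q, R, S, T, U).
Split on S. With S = true, the clauses containing S are satisfied and !S drops from the rest; 3 of the 2^5 = 32 assignments to the other variables satisfy what remains.
With S = false, by the same count on the reduced clause set, 3 assignments work.
(One model: P=F, Q=F, R=F, S=F, T=F, U=T.)
Total: 3 + 3 = 6.

6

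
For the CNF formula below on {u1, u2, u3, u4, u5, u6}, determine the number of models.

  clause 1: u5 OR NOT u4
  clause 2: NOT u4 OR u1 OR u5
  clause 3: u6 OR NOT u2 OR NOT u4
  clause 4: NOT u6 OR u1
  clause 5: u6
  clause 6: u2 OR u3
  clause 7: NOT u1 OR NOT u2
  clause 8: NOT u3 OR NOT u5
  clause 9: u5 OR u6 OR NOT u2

There are 2^6 = 64 truth assignments over (u1, u2, u3, u4, u5, u6).
Split on u1. With u1 = true, the clauses containing u1 are satisfied and NOT u1 drops from the rest; 1 of the 2^5 = 32 assignments to the other variables satisfy what remains.
With u1 = false, by the same count on the reduced clause set, 0 assignments work.
Total: 1 + 0 = 1.

1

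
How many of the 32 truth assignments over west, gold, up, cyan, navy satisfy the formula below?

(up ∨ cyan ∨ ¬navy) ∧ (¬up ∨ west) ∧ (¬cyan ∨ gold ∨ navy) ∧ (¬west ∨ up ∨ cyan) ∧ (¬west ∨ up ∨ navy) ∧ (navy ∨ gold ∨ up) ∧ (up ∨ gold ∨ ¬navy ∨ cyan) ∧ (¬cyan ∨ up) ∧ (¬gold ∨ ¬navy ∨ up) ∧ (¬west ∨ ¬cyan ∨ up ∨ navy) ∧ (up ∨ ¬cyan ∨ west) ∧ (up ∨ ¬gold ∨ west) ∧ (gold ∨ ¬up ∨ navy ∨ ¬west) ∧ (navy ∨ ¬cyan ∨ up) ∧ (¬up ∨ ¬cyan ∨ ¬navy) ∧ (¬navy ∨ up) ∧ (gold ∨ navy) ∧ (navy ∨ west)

4

There are 2^5 = 32 truth assignments over (west, gold, up, cyan, navy).
Split on west. With west = True, the clauses containing west are satisfied and ¬west drops from the rest; 4 of the 2^4 = 16 assignments to the other variables satisfy what remains.
With west = False, by the same count on the reduced clause set, 0 assignments work.
(One model: west=T, gold=F, up=T, cyan=F, navy=T.)
Total: 4 + 0 = 4.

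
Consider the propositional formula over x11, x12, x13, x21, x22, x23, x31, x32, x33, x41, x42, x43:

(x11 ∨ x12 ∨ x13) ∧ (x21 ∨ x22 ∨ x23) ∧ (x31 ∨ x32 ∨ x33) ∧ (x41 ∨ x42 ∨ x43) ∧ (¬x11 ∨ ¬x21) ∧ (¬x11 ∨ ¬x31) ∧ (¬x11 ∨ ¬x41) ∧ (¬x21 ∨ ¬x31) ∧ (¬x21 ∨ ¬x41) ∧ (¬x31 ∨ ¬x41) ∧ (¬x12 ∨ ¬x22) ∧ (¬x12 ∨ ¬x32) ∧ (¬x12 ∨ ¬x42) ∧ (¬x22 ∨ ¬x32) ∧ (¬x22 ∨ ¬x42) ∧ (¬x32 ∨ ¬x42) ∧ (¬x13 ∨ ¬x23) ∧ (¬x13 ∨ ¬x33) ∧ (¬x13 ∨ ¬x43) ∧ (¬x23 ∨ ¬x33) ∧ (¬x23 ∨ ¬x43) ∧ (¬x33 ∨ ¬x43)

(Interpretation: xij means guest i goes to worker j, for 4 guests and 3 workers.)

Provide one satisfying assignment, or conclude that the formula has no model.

Suppose x11 = False.
Suppose x12 = True.
The clause (¬x22) is unit, so x22 = False.
The clause (¬x32) is unit, so x32 = False.
The clause (¬x42) is unit, so x42 = False.
Suppose x21 = True.
The clause (¬x31) is unit, so x31 = False.
The clause (x33) is unit, so x33 = True.
The clause (¬x41) is unit, so x41 = False.
The clause (x43) is unit, so x43 = True.
But (¬x43) is also a unit clause — contradiction.
That branch fails; take x21 = False instead.
The clause (x23) is unit, so x23 = True.
The clause (¬x13) is unit, so x13 = False.
The clause (¬x33) is unit, so x33 = False.
The clause (x31) is unit, so x31 = True.
The clause (¬x41) is unit, so x41 = False.
The clause (x43) is unit, so x43 = True.
But (¬x43) is also a unit clause — contradiction.
Neither x21 = True nor x21 = False works.
That branch fails; take x12 = False instead.
The clause (x13) is unit, so x13 = True.
The clause (¬x23) is unit, so x23 = False.
The clause (¬x33) is unit, so x33 = False.
The clause (¬x43) is unit, so x43 = False.
Suppose x21 = True.
The clause (¬x31) is unit, so x31 = False.
The clause (x32) is unit, so x32 = True.
The clause (¬x41) is unit, so x41 = False.
The clause (x42) is unit, so x42 = True.
But (¬x42) is also a unit clause — contradiction.
That branch fails; take x21 = False instead.
The clause (x22) is unit, so x22 = True.
The clause (¬x32) is unit, so x32 = False.
The clause (x31) is unit, so x31 = True.
The clause (¬x41) is unit, so x41 = False.
The clause (x42) is unit, so x42 = True.
But (¬x42) is also a unit clause — contradiction.
Neither x21 = True nor x21 = False works.
Neither x12 = True nor x12 = False works.
That branch fails; take x11 = True instead.
The clause (¬x21) is unit, so x21 = False.
The clause (¬x31) is unit, so x31 = False.
The clause (¬x41) is unit, so x41 = False.
Suppose x22 = True.
The clause (¬x12) is unit, so x12 = False.
The clause (¬x32) is unit, so x32 = False.
The clause (x33) is unit, so x33 = True.
The clause (¬x42) is unit, so x42 = False.
The clause (x43) is unit, so x43 = True.
But (¬x43) is also a unit clause — contradiction.
That branch fails; take x22 = False instead.
The clause (x23) is unit, so x23 = True.
The clause (¬x13) is unit, so x13 = False.
The clause (¬x33) is unit, so x33 = False.
The clause (x32) is unit, so x32 = True.
The clause (¬x12) is unit, so x12 = False.
The clause (¬x42) is unit, so x42 = False.
The clause (x43) is unit, so x43 = True.
But (¬x43) is also a unit clause — contradiction.
Neither x22 = True nor x22 = False works.
Neither x11 = True nor x11 = False works.

UNSATISFIABLE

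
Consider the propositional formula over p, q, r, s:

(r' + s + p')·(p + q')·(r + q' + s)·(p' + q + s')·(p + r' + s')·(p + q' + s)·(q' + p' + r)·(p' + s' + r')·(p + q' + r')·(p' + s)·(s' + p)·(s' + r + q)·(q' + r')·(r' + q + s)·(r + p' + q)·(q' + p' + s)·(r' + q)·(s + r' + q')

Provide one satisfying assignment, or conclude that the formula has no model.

p ↦ 0; q ↦ 0; r ↦ 0; s ↦ 0

Suppose p = 0.
From the singleton clause (q'), q = 0.
From the singleton clause (s'), s = 0.
From the singleton clause (r'), r = 0.
This assignment satisfies each clause.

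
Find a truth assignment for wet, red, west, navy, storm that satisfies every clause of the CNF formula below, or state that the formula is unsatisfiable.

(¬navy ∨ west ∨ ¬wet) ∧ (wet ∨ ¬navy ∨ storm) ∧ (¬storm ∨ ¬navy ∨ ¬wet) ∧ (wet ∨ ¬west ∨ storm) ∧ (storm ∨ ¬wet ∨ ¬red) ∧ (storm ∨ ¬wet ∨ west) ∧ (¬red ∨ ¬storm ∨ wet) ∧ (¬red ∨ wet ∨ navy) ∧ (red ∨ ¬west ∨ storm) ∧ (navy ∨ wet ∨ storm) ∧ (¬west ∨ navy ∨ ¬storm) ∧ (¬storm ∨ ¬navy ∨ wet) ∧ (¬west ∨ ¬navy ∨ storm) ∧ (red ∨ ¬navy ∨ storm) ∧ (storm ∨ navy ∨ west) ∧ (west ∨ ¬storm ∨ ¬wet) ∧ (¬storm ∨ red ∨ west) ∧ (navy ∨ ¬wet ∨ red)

UNSATISFIABLE

Try navy = False.
Try red = False.
Unit clause (¬wet) forces wet = False.
Unit clause (storm) forces storm = True.
Unit clause (¬west) forces west = False.
But (west) is also a unit clause — contradiction.
Undo red and try red = True.
Unit clause (wet) forces wet = True.
Unit clause (storm) forces storm = True.
Unit clause (¬west) forces west = False.
But (west) is also a unit clause — contradiction.
Neither red = True nor red = False works.
Undo navy and try navy = True.
Try west = True.
Unit clause (storm) forces storm = True.
Unit clause (¬wet) forces wet = False.
But (wet) is also a unit clause — contradiction.
Undo west and try west = False.
Unit clause (¬wet) forces wet = False.
Unit clause (storm) forces storm = True.
But (¬storm) is also a unit clause — contradiction.
Neither west = True nor west = False works.
Neither navy = True nor navy = False works.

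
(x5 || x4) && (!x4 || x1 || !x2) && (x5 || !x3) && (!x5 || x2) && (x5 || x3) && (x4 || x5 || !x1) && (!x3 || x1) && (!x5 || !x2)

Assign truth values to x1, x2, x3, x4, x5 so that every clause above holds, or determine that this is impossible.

UNSATISFIABLE

Branch on x5: set x5 = true.
(x2) alone gives x2 = true.
Now (!x2) is unsatisfied and unit — conflict.
So x5 must be the other value — set x5 = false.
(x4) alone gives x4 = true.
(!x3) alone gives x3 = false.
Now (x3) is unsatisfied and unit — conflict.
Neither x5 = true nor x5 = false works.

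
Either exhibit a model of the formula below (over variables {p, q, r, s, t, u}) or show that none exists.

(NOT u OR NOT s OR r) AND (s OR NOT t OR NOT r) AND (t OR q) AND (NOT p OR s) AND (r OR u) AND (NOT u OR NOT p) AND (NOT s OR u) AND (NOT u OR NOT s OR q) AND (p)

UNSATISFIABLE

From the singleton clause (p), p = true.
From the singleton clause (s), s = true.
From the singleton clause (NOT u), u = false.
But (u) is also a unit clause — contradiction.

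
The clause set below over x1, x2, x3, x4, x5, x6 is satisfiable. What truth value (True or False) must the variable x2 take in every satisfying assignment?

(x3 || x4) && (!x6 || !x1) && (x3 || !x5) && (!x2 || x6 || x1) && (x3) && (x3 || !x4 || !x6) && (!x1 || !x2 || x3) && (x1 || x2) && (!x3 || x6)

Suppose x2 = false.
The clause (x3) is unit, so x3 = true.
The clause (x1) is unit, so x1 = true.
The clause (!x6) is unit, so x6 = false.
But (x6) is also a unit clause — contradiction.
So every satisfying assignment has x2 = True.

True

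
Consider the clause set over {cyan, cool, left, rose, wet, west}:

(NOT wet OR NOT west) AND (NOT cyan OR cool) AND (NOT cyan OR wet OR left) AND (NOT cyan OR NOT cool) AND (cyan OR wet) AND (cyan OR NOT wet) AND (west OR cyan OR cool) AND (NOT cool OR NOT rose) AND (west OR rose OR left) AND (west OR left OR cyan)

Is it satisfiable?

Branch on wet: set wet = false.
The clause (cyan) is unit, so cyan = true.
The clause (cool) is unit, so cool = true.
But (NOT cool) is also a unit clause — contradiction.
Backtrack on wet: now try wet = true.
The clause (NOT west) is unit, so west = false.
The clause (cyan) is unit, so cyan = true.
The clause (cool) is unit, so cool = true.
But (NOT cool) is also a unit clause — contradiction.
Both values of wet lead to a conflict.
No assignment satisfies every clause.

Unsatisfiable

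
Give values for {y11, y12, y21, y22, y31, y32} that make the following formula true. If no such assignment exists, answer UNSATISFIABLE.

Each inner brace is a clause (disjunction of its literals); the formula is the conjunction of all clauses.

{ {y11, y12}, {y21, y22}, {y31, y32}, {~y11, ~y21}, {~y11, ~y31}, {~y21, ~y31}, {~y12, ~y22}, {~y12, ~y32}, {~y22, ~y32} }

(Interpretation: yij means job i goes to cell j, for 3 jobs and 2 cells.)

Case y11 = 1:
(~y21) alone gives y21 = 0.
(y22) alone gives y22 = 1.
(~y31) alone gives y31 = 0.
(y32) alone gives y32 = 1.
Now (~y32) is unsatisfied and unit — conflict.
That branch fails; take y11 = 0 instead.
(y12) alone gives y12 = 1.
(~y22) alone gives y22 = 0.
(y21) alone gives y21 = 1.
(~y31) alone gives y31 = 0.
(y32) alone gives y32 = 1.
Now (~y32) is unsatisfied and unit — conflict.
Either choice for y11 ends in contradiction.

UNSATISFIABLE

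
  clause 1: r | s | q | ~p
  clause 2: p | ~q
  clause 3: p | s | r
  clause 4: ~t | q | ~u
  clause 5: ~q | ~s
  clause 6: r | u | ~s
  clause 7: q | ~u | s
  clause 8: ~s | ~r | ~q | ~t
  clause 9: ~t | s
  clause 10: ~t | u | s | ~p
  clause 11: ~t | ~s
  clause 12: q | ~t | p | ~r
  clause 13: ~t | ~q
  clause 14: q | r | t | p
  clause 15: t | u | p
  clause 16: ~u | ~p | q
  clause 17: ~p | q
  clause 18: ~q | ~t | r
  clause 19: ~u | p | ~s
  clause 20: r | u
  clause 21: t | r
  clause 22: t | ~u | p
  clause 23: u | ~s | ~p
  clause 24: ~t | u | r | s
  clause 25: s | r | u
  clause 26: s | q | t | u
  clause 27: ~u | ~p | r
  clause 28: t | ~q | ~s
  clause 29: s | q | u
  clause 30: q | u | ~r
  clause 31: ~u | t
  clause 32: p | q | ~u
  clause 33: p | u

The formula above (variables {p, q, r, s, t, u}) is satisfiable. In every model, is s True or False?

Suppose s = 1.
Unit clause (~q) forces q = 0.
Unit clause (~t) forces t = 0.
Unit clause (~p) forces p = 0.
Unit clause (r) forces r = 1.
Unit clause (u) forces u = 1.
Now (~u) is unsatisfied and unit — conflict.
So every satisfying assignment has s = False.

False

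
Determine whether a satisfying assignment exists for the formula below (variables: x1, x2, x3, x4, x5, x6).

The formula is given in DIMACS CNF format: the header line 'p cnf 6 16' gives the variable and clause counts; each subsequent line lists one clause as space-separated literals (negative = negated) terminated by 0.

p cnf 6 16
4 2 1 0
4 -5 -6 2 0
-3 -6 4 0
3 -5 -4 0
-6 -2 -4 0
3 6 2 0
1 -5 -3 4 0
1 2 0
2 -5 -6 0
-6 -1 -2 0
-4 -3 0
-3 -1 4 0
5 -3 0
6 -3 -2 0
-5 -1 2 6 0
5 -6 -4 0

Suppose x1 = True.
Suppose x6 = False.
Suppose x3 = False.
Unit clause (x2) forces x2 = True.
Suppose x5 = False.
No clause remains; x4 is free.
A satisfying assignment: x1: True,  x2: True,  x3: False,  x4: False,  x5: False,  x6: False.

Yes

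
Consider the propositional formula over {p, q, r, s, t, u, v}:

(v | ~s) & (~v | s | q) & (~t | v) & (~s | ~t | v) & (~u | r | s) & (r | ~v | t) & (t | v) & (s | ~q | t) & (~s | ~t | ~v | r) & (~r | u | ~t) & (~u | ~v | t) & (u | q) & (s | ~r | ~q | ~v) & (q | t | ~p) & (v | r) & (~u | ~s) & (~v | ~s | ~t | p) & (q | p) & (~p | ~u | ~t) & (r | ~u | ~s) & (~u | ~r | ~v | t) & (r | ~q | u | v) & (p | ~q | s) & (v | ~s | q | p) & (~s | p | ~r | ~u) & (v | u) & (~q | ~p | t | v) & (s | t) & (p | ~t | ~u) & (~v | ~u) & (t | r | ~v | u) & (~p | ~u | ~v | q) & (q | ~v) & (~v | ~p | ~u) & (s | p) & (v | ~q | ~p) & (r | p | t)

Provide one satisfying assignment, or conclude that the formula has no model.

p ↦ 1,  q ↦ 1,  r ↦ 1,  s ↦ 1,  t ↦ 0,  u ↦ 0,  v ↦ 1

Case v = 1:
Unit clause (~u) forces u = 0.
Unit clause (q) forces q = 1.
Case r = 1:
Unit clause (~t) forces t = 0.
Unit clause (s) forces s = 1.
Every clause is now satisfied; p is unconstrained.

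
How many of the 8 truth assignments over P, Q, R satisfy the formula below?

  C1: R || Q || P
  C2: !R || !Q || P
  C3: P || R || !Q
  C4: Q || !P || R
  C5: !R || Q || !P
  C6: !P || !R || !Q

There are 2^3 = 8 truth assignments over (P, Q, R).
Check each against the 6 clauses (columns in the order P, Q, R):
  F F F  ✗ fails (R || Q || P)
  F F T  ✓ satisfies all
  F T F  ✗ fails (P || R || !Q)
  F T T  ✗ fails (!R || !Q || P)
  T F F  ✗ fails (Q || !P || R)
  T F T  ✗ fails (!R || Q || !P)
  T T F  ✓ satisfies all
  T T T  ✗ fails (!P || !R || !Q)
2 of the 8 rows are models.

2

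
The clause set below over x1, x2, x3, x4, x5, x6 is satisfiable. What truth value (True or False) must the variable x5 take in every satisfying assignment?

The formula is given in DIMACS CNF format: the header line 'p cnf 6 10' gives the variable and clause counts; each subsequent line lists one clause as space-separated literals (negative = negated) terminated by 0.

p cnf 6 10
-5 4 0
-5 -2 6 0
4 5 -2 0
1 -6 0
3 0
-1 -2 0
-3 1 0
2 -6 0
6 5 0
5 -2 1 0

Suppose x5 = False.
(x3) alone gives x3 = True.
(x1) alone gives x1 = True.
(¬x2) alone gives x2 = False.
(¬x6) alone gives x6 = False.
That conflicts with the unit clause (x6).
So every satisfying assignment has x5 = True.

True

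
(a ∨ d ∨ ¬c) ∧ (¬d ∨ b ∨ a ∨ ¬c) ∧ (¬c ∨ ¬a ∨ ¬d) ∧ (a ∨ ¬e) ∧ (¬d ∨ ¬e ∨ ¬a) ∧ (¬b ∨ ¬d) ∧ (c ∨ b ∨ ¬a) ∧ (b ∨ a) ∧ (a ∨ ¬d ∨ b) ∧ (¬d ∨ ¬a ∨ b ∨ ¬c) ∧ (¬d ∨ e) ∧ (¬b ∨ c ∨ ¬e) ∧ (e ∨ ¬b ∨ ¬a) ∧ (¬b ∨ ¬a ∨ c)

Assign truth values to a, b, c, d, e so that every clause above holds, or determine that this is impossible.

a ↦ False; b ↦ True; c ↦ False; d ↦ False; e ↦ False

Try a = False.
The clause (¬e) is unit, so e = False.
The clause (b) is unit, so b = True.
The clause (¬d) is unit, so d = False.
The clause (¬c) is unit, so c = False.
All clauses are satisfied.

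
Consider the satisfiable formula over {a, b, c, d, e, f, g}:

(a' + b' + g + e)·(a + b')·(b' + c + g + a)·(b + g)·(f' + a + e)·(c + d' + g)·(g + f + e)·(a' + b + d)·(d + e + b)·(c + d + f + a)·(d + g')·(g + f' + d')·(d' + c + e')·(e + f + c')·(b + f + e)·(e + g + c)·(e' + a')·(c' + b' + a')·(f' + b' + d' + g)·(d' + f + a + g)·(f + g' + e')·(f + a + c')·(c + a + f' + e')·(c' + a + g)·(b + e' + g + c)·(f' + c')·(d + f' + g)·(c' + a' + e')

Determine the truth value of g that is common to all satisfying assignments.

True

Suppose g = 0.
The clause (b) is unit, so b = 1.
The clause (a) is unit, so a = 1.
The clause (e) is unit, so e = 1.
Now (e') is unsatisfied and unit — conflict.
So every satisfying assignment has g = True.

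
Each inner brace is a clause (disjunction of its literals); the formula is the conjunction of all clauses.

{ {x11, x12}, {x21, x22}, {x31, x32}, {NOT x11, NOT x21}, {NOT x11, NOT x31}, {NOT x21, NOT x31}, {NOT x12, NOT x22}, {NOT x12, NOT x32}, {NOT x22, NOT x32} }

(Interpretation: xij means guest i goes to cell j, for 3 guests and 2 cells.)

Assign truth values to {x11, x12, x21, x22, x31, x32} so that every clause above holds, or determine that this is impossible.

UNSATISFIABLE

Branch on x11: set x11 = true.
(NOT x21) alone gives x21 = false.
(x22) alone gives x22 = true.
(NOT x31) alone gives x31 = false.
(x32) alone gives x32 = true.
But (NOT x32) is also a unit clause — contradiction.
So x11 must be the other value — set x11 = false.
(x12) alone gives x12 = true.
(NOT x22) alone gives x22 = false.
(x21) alone gives x21 = true.
(NOT x31) alone gives x31 = false.
(x32) alone gives x32 = true.
But (NOT x32) is also a unit clause — contradiction.
Both values of x11 lead to a conflict.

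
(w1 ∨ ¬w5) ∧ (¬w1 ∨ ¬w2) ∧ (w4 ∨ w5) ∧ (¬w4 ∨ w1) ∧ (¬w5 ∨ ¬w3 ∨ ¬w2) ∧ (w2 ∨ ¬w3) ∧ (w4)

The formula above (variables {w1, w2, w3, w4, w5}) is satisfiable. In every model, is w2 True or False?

Suppose w2 = True.
From the singleton clause (¬w1), w1 = False.
From the singleton clause (¬w5), w5 = False.
From the singleton clause (w4), w4 = True.
That conflicts with the unit clause (¬w4).
So every satisfying assignment has w2 = False.

False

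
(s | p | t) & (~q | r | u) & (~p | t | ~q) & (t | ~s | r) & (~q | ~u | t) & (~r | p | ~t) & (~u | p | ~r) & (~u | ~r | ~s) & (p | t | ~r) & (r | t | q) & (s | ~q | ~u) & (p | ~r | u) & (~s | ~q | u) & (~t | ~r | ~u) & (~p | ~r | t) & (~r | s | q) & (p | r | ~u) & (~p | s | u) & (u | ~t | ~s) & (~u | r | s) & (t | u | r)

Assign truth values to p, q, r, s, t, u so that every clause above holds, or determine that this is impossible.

Case s = 1:
Case t = 1:
The clause (u) is unit, so u = 1.
The clause (~r) is unit, so r = 0.
The clause (p) is unit, so p = 1.
No clause remains; q is free.

p=1; q=1; r=0; s=1; t=1; u=1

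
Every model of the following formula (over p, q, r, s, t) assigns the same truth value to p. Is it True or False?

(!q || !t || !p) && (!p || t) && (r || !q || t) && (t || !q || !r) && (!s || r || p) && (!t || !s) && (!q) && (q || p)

True

Suppose p = false.
From the singleton clause (!q), q = false.
But (q) is also a unit clause — contradiction.
So every satisfying assignment has p = True.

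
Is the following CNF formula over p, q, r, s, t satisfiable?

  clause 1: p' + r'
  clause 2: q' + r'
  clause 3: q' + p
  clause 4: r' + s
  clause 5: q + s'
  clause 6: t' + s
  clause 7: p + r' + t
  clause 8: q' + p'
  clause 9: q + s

Suppose p = 0.
From the singleton clause (q'), q = 0.
From the singleton clause (s'), s = 0.
But (s) is also a unit clause — contradiction.
Backtrack on p: now try p = 1.
From the singleton clause (r'), r = 0.
From the singleton clause (q'), q = 0.
From the singleton clause (s'), s = 0.
But (s) is also a unit clause — contradiction.
Both values of p lead to a conflict.
No assignment satisfies every clause.

No, unsatisfiable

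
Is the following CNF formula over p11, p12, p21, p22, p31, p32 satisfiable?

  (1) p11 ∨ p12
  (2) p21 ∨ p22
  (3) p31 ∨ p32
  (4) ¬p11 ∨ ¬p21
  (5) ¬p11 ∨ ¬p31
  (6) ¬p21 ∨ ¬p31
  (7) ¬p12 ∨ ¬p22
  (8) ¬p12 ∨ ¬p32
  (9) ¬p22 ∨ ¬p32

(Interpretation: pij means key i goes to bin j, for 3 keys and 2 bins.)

Try p11 = True.
From the singleton clause (¬p21), p21 = False.
From the singleton clause (p22), p22 = True.
From the singleton clause (¬p31), p31 = False.
From the singleton clause (p32), p32 = True.
But (¬p32) is also a unit clause — contradiction.
Undo p11 and try p11 = False.
From the singleton clause (p12), p12 = True.
From the singleton clause (¬p22), p22 = False.
From the singleton clause (p21), p21 = True.
From the singleton clause (¬p31), p31 = False.
From the singleton clause (p32), p32 = True.
But (¬p32) is also a unit clause — contradiction.
Both values of p11 lead to a conflict.
No assignment satisfies every clause.

Unsatisfiable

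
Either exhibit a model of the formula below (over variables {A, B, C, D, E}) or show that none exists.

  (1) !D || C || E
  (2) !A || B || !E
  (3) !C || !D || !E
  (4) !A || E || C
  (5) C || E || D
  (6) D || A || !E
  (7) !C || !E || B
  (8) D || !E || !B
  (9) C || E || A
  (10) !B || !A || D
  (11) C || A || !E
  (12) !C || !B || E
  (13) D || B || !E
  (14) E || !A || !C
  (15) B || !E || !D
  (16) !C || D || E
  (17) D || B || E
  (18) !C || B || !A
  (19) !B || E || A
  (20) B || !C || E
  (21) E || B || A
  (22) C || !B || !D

Suppose D = false.
Suppose C = true.
Unit clause (E) forces E = true.
Unit clause (A) forces A = true.
Unit clause (B) forces B = true.
But (!B) is also a unit clause — contradiction.
That branch fails; take C = false instead.
Unit clause (E) forces E = true.
Unit clause (A) forces A = true.
Unit clause (B) forces B = true.
But (!B) is also a unit clause — contradiction.
Both values of C lead to a conflict.
That branch fails; take D = true instead.
Suppose C = true.
Unit clause (!E) forces E = false.
Unit clause (!B) forces B = false.
But (B) is also a unit clause — contradiction.
That branch fails; take C = false instead.
Unit clause (E) forces E = true.
Unit clause (A) forces A = true.
Unit clause (B) forces B = true.
But (!B) is also a unit clause — contradiction.
Both values of C lead to a conflict.
Both values of D lead to a conflict.

UNSATISFIABLE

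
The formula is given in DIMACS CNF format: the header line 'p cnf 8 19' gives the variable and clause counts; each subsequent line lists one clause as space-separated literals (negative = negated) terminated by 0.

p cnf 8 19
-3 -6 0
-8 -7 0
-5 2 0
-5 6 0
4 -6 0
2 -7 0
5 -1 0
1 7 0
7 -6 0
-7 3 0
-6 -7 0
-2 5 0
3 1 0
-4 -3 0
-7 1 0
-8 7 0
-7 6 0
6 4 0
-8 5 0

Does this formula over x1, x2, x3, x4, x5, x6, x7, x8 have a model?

No

Branch on x3: set x3 = False.
(¬x7) alone gives x7 = False.
(x1) alone gives x1 = True.
(x5) alone gives x5 = True.
(x2) alone gives x2 = True.
(x6) alone gives x6 = True.
Now (¬x6) is unsatisfied and unit — conflict.
That branch fails; take x3 = True instead.
(¬x6) alone gives x6 = False.
(¬x5) alone gives x5 = False.
(¬x1) alone gives x1 = False.
(x7) alone gives x7 = True.
Now (¬x7) is unsatisfied and unit — conflict.
Neither x3 = True nor x3 = False works.
No assignment satisfies every clause.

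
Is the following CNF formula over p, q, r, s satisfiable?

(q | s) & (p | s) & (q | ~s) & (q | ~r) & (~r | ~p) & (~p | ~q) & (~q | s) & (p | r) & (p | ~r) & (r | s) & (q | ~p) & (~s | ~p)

Case q = 1:
The clause (~p) is unit, so p = 0.
The clause (s) is unit, so s = 1.
The clause (r) is unit, so r = 1.
But (~r) is also a unit clause — contradiction.
Undo q and try q = 0.
The clause (s) is unit, so s = 1.
But (~s) is also a unit clause — contradiction.
Neither q = 1 nor q = 0 works.
No assignment satisfies every clause.

No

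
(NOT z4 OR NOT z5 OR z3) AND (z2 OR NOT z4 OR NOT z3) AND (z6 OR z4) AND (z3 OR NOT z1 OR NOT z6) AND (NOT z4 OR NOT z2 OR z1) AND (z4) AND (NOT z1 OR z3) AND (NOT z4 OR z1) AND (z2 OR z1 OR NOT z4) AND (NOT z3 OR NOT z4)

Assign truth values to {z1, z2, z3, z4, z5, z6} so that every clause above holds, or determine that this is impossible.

UNSATISFIABLE

The clause (z4) is unit, so z4 = true.
The clause (z1) is unit, so z1 = true.
The clause (z3) is unit, so z3 = true.
Now (NOT z3) is unsatisfied and unit — conflict.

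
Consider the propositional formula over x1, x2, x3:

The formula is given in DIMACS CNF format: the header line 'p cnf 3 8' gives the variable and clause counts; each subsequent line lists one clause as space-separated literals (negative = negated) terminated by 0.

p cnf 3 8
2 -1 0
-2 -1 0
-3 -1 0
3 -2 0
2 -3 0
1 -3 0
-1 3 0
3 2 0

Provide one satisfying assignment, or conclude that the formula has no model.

Case x2 = True:
(¬x1) alone gives x1 = False.
(x3) alone gives x3 = True.
Now (¬x3) is unsatisfied and unit — conflict.
Undo x2 and try x2 = False.
(¬x1) alone gives x1 = False.
(¬x3) alone gives x3 = False.
Now (x3) is unsatisfied and unit — conflict.
Neither x2 = True nor x2 = False works.

UNSATISFIABLE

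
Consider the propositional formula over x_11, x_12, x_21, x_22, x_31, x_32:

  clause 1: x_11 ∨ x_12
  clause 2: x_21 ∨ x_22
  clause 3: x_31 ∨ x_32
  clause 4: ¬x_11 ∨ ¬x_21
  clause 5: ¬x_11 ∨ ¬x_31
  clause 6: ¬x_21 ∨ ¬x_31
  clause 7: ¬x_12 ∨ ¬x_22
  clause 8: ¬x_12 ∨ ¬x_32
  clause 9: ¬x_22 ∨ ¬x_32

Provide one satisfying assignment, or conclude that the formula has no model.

Try x_11 = True.
(¬x_21) alone gives x_21 = False.
(x_22) alone gives x_22 = True.
(¬x_31) alone gives x_31 = False.
(x_32) alone gives x_32 = True.
That conflicts with the unit clause (¬x_32).
Backtrack on x_11: now try x_11 = False.
(x_12) alone gives x_12 = True.
(¬x_22) alone gives x_22 = False.
(x_21) alone gives x_21 = True.
(¬x_31) alone gives x_31 = False.
(x_32) alone gives x_32 = True.
That conflicts with the unit clause (¬x_32).
Either choice for x_11 ends in contradiction.

UNSATISFIABLE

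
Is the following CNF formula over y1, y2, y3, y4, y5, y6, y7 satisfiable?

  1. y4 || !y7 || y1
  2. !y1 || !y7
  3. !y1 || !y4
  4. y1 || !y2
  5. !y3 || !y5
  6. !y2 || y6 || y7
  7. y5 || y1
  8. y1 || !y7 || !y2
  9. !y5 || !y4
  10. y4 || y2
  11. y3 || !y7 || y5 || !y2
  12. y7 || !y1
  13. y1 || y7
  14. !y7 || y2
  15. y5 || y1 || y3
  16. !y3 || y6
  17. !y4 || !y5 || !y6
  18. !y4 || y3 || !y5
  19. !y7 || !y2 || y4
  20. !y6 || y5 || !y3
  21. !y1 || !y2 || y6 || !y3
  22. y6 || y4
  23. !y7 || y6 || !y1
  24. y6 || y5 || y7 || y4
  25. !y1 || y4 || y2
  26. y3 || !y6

Unsatisfiable

Try y1 = false.
Unit clause (!y2) forces y2 = false.
Unit clause (y5) forces y5 = true.
Unit clause (!y3) forces y3 = false.
Unit clause (!y4) forces y4 = false.
That conflicts with the unit clause (y4).
That branch fails; take y1 = true instead.
Unit clause (!y7) forces y7 = false.
That conflicts with the unit clause (y7).
Neither y1 = true nor y1 = false works.
No assignment satisfies every clause.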